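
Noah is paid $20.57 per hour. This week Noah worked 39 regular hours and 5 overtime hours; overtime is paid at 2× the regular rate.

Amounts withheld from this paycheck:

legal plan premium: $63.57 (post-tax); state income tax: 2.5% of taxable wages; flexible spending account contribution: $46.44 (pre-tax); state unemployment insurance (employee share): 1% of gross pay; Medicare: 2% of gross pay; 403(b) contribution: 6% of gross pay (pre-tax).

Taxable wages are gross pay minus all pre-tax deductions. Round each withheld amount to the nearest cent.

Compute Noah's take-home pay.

$784.67

Regular pay: 39 × $20.57 = $802.23
Overtime pay: 5 × $20.57 × 2 = $205.70
Gross pay = $802.23 + $205.70 = $1,007.93
Flexible spending account contribution: $46.44
403(b) contribution: $1,007.93 × 0.06 = $60.48
Pre-tax total = $46.44 + $60.48 = $106.92
Taxable wages = $1,007.93 − $106.92 = $901.01
State income tax: $901.01 × 0.025 = $22.53
Medicare: $1,007.93 × 0.02 = $20.16
State unemployment insurance (employee share): $1,007.93 × 0.01 = $10.08
Legal plan premium: $63.57
Total deductions = $46.44 + $60.48 + $22.53 + $20.16 + $10.08 + $63.57 = $223.26
Net pay = $1,007.93 − $223.26 = $784.67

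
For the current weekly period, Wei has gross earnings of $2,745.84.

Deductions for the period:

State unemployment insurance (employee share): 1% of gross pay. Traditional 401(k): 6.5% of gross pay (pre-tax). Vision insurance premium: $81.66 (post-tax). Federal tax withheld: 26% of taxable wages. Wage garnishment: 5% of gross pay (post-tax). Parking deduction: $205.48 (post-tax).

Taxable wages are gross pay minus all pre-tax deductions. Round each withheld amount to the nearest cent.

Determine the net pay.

$1,447.96

Traditional 401(k): $2,745.84 × 0.065 = $178.48
Taxable wages = $2,745.84 − $178.48 = $2,567.36
Federal tax withheld: $2,567.36 × 0.26 = $667.51
State unemployment insurance (employee share): $2,745.84 × 0.01 = $27.46
Wage garnishment: $2,745.84 × 0.05 = $137.29
Vision insurance premium: $81.66
Parking deduction: $205.48
Total deductions = $178.48 + $667.51 + $27.46 + $137.29 + $81.66 + $205.48 = $1,297.88
Net pay = $2,745.84 − $1,297.88 = $1,447.96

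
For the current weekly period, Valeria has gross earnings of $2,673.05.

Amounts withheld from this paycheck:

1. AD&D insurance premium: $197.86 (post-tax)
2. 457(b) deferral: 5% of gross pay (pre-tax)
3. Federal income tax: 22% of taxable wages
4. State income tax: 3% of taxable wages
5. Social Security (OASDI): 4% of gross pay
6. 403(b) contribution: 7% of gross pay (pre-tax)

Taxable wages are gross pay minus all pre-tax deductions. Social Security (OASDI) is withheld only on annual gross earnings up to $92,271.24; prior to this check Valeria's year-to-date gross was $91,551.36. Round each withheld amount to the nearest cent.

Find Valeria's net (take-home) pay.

$1,537.56

403(b) contribution: $2,673.05 × 0.07 = $187.11
457(b) deferral: $2,673.05 × 0.05 = $133.65
Pre-tax total = $187.11 + $133.65 = $320.76
Taxable wages = $2,673.05 − $320.76 = $2,352.29
Federal income tax: $2,352.29 × 0.22 = $517.50
State income tax: $2,352.29 × 0.03 = $70.57
Social Security (OASDI): only $92,271.24 − $91,551.36 = $719.88 of this check is subject → $719.88 × 0.04 = $28.80
AD&D insurance premium: $197.86
Total deductions = $187.11 + $133.65 + $517.50 + $70.57 + $28.80 + $197.86 = $1,135.49
Net pay = $2,673.05 − $1,135.49 = $1,537.56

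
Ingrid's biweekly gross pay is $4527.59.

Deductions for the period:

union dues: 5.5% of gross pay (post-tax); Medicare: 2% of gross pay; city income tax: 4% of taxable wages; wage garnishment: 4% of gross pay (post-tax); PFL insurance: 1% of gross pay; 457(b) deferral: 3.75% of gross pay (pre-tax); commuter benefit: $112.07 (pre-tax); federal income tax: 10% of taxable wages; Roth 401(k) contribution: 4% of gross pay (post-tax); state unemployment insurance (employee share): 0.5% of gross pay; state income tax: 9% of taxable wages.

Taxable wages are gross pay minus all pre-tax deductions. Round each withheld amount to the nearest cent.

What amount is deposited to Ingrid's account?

$2499.53

Commuter benefit: $112.07
457(b) deferral: $4527.59 × 0.0375 = $169.78
Pre-tax total = $112.07 + $169.78 = $281.85
Taxable wages = $4527.59 − $281.85 = $4245.74
City income tax: $4245.74 × 0.04 = $169.83
State income tax: $4245.74 × 0.09 = $382.12
Federal income tax: $4245.74 × 0.1 = $424.57
PFL insurance: $4527.59 × 0.01 = $45.28
State unemployment insurance (employee share): $4527.59 × 0.005 = $22.64
Medicare: $4527.59 × 0.02 = $90.55
Wage garnishment: $4527.59 × 0.04 = $181.10
Roth 401(k) contribution: $4527.59 × 0.04 = $181.10
Union dues: $4527.59 × 0.055 = $249.02
Total deductions = $112.07 + $169.78 + $169.83 + $382.12 + $424.57 + $45.28 + $22.64 + $90.55 + $181.10 + $181.10 + $249.02 = $2028.06
Net pay = $4527.59 − $2028.06 = $2499.53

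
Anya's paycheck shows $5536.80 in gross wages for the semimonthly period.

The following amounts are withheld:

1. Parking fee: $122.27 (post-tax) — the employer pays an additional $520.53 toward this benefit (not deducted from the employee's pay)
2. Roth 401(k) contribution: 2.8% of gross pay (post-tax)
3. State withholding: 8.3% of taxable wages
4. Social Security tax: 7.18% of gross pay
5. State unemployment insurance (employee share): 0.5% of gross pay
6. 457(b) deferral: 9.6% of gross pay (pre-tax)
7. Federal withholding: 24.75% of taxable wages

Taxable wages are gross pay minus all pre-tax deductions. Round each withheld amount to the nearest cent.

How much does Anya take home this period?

457(b) deferral: $5536.80 × 0.096 = $531.53
Taxable wages = $5536.80 − $531.53 = $5005.27
State withholding: $5005.27 × 0.083 = $415.44
Federal withholding: $5005.27 × 0.2475 = $1238.80
Social Security tax: $5536.80 × 0.0718 = $397.54
State unemployment insurance (employee share): $5536.80 × 0.005 = $27.68
Roth 401(k) contribution: $5536.80 × 0.028 = $155.03
Parking fee: $122.27
(Employer's $520.53 toward parking fee is not withheld from the employee.)
Total deductions = $531.53 + $415.44 + $1238.80 + $397.54 + $27.68 + $155.03 + $122.27 = $2888.29
Net pay = $5536.80 − $2888.29 = $2648.51

$2648.51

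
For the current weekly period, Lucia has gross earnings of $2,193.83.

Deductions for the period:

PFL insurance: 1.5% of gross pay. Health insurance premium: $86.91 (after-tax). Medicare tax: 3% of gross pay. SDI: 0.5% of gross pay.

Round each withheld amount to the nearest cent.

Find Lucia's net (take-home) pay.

SDI: $2,193.83 × 0.005 = $10.97
PFL insurance: $2,193.83 × 0.015 = $32.91
Medicare tax: $2,193.83 × 0.03 = $65.81
Health insurance premium: $86.91
Total deductions = $10.97 + $32.91 + $65.81 + $86.91 = $196.60
Net pay = $2,193.83 − $196.60 = $1,997.23

$1,997.23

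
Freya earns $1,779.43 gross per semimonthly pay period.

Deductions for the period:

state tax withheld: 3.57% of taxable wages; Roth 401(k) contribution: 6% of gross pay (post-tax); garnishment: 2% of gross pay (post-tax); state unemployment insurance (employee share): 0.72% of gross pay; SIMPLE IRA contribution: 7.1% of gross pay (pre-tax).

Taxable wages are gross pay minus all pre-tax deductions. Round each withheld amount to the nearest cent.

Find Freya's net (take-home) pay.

SIMPLE IRA contribution: $1,779.43 × 0.071 = $126.34
Taxable wages = $1,779.43 − $126.34 = $1,653.09
State tax withheld: $1,653.09 × 0.0357 = $59.02
State unemployment insurance (employee share): $1,779.43 × 0.0072 = $12.81
Roth 401(k) contribution: $1,779.43 × 0.06 = $106.77
Garnishment: $1,779.43 × 0.02 = $35.59
Total deductions = $126.34 + $59.02 + $12.81 + $106.77 + $35.59 = $340.53
Net pay = $1,779.43 − $340.53 = $1,438.90

$1,438.90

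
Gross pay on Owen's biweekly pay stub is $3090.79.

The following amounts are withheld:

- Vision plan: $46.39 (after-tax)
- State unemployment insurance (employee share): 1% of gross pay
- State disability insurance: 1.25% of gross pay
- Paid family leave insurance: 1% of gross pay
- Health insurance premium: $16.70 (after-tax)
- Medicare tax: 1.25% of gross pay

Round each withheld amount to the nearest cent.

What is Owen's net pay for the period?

State disability insurance: $3090.79 × 0.0125 = $38.63
Paid family leave insurance: $3090.79 × 0.01 = $30.91
Medicare tax: $3090.79 × 0.0125 = $38.63
State unemployment insurance (employee share): $3090.79 × 0.01 = $30.91
Health insurance premium: $16.70
Vision plan: $46.39
Total deductions = $38.63 + $30.91 + $38.63 + $30.91 + $16.70 + $46.39 = $202.17
Net pay = $3090.79 − $202.17 = $2888.62

$2888.62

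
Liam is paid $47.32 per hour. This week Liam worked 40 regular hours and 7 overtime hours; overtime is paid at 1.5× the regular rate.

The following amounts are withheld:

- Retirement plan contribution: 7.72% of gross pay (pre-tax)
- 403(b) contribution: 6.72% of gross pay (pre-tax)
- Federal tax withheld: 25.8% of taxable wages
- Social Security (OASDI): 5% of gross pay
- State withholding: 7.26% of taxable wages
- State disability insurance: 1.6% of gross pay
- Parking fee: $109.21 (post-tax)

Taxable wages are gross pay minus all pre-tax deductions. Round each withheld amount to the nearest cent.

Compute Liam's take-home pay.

Regular pay: 40 × $47.32 = $1,892.80
Overtime pay: 7 × $47.32 × 1.5 = $496.86
Gross pay = $1,892.80 + $496.86 = $2,389.66
Retirement plan contribution: $2,389.66 × 0.0772 = $184.48
403(b) contribution: $2,389.66 × 0.0672 = $160.59
Pre-tax total = $184.48 + $160.59 = $345.07
Taxable wages = $2,389.66 − $345.07 = $2,044.59
Federal tax withheld: $2,044.59 × 0.258 = $527.50
State withholding: $2,044.59 × 0.0726 = $148.44
State disability insurance: $2,389.66 × 0.016 = $38.23
Social Security (OASDI): $2,389.66 × 0.05 = $119.48
Parking fee: $109.21
Total deductions = $184.48 + $160.59 + $527.50 + $148.44 + $38.23 + $119.48 + $109.21 = $1,287.93
Net pay = $2,389.66 − $1,287.93 = $1,101.73

$1,101.73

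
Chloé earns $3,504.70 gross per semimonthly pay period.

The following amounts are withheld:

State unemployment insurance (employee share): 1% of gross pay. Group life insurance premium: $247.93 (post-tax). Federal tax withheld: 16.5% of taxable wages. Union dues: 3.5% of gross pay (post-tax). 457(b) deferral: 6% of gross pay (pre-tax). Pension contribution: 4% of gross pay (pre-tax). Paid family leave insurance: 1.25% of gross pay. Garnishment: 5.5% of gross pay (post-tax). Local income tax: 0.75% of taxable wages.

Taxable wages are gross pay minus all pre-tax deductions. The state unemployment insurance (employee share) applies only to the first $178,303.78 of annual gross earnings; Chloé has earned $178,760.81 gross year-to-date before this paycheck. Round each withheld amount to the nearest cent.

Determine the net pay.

$2,002.96

457(b) deferral: $3,504.70 × 0.06 = $210.28
Pension contribution: $3,504.70 × 0.04 = $140.19
Pre-tax total = $210.28 + $140.19 = $350.47
Taxable wages = $3,504.70 − $350.47 = $3,154.23
Local income tax: $3,154.23 × 0.0075 = $23.66
Federal tax withheld: $3,154.23 × 0.165 = $520.45
State unemployment insurance (employee share): annual cap $178,303.78 already reached (YTD $178,760.81), so $0.00
Paid family leave insurance: $3,504.70 × 0.0125 = $43.81
Group life insurance premium: $247.93
Union dues: $3,504.70 × 0.035 = $122.66
Garnishment: $3,504.70 × 0.055 = $192.76
Total deductions = $210.28 + $140.19 + $23.66 + $520.45 + $0.00 + $43.81 + $247.93 + $122.66 + $192.76 = $1,501.74
Net pay = $3,504.70 − $1,501.74 = $2,002.96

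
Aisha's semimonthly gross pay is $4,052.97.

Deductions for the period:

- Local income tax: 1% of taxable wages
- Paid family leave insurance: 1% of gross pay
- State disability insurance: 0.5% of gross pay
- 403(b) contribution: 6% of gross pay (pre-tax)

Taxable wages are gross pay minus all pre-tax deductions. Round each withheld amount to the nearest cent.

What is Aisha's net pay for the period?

403(b) contribution: $4,052.97 × 0.06 = $243.18
Taxable wages = $4,052.97 − $243.18 = $3,809.79
Local income tax: $3,809.79 × 0.01 = $38.10
State disability insurance: $4,052.97 × 0.005 = $20.26
Paid family leave insurance: $4,052.97 × 0.01 = $40.53
Total deductions = $243.18 + $38.10 + $20.26 + $40.53 = $342.07
Net pay = $4,052.97 − $342.07 = $3,710.90

$3,710.90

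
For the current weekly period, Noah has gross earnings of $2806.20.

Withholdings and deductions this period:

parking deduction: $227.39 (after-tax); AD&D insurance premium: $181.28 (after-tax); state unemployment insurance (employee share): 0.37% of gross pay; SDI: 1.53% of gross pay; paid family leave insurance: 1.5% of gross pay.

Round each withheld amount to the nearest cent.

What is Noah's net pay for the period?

$2302.13

Paid family leave insurance: $2806.20 × 0.015 = $42.09
SDI: $2806.20 × 0.0153 = $42.93
State unemployment insurance (employee share): $2806.20 × 0.0037 = $10.38
AD&D insurance premium: $181.28
Parking deduction: $227.39
Total deductions = $42.09 + $42.93 + $10.38 + $181.28 + $227.39 = $504.07
Net pay = $2806.20 − $504.07 = $2302.13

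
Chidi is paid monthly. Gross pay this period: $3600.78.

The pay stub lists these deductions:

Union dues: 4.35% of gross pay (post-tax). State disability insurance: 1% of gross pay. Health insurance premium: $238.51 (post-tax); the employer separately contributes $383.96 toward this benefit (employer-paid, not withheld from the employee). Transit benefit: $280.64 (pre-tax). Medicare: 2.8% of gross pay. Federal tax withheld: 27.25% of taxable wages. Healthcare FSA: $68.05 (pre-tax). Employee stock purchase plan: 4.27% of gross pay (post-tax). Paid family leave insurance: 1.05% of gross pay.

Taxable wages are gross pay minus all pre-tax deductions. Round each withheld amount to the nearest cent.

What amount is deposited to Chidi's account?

Healthcare FSA: $68.05
Transit benefit: $280.64
Pre-tax total = $68.05 + $280.64 = $348.69
Taxable wages = $3600.78 − $348.69 = $3252.09
Federal tax withheld: $3252.09 × 0.2725 = $886.19
Paid family leave insurance: $3600.78 × 0.0105 = $37.81
Medicare: $3600.78 × 0.028 = $100.82
State disability insurance: $3600.78 × 0.01 = $36.01
Union dues: $3600.78 × 0.0435 = $156.63
Health insurance premium: $238.51
Employee stock purchase plan: $3600.78 × 0.0427 = $153.75
(Employer's $383.96 toward health insurance premium is not withheld from the employee.)
Total deductions = $68.05 + $280.64 + $886.19 + $37.81 + $100.82 + $36.01 + $156.63 + $238.51 + $153.75 = $1958.41
Net pay = $3600.78 − $1958.41 = $1642.37

$1642.37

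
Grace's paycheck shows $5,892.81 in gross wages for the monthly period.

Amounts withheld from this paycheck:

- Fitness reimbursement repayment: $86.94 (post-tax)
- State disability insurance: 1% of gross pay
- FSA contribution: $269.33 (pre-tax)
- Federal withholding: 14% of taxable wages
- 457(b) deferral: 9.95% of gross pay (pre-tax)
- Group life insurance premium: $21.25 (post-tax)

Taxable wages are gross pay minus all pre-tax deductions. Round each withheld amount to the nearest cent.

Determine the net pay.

$4,164.83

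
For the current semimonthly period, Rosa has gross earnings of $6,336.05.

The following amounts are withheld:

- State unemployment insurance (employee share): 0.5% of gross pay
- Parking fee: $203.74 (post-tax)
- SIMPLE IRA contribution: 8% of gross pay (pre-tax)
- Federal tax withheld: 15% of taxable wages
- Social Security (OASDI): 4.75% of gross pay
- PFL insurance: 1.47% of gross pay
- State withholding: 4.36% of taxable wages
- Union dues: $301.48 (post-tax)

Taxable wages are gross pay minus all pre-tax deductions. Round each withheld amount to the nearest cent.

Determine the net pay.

SIMPLE IRA contribution: $6,336.05 × 0.08 = $506.88
Taxable wages = $6,336.05 − $506.88 = $5,829.17
State withholding: $5,829.17 × 0.0436 = $254.15
Federal tax withheld: $5,829.17 × 0.15 = $874.38
State unemployment insurance (employee share): $6,336.05 × 0.005 = $31.68
PFL insurance: $6,336.05 × 0.0147 = $93.14
Social Security (OASDI): $6,336.05 × 0.0475 = $300.96
Union dues: $301.48
Parking fee: $203.74
Total deductions = $506.88 + $254.15 + $874.38 + $31.68 + $93.14 + $300.96 + $301.48 + $203.74 = $2,566.41
Net pay = $6,336.05 − $2,566.41 = $3,769.64

$3,769.64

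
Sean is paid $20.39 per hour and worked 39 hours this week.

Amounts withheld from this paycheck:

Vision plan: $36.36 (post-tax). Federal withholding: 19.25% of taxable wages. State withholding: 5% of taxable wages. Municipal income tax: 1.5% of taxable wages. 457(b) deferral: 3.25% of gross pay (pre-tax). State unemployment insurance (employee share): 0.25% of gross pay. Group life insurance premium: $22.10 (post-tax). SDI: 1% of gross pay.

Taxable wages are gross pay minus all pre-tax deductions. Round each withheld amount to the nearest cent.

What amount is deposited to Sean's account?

$502.86

Gross pay: 39 × $20.39 = $795.21
457(b) deferral: $795.21 × 0.0325 = $25.84
Taxable wages = $795.21 − $25.84 = $769.37
State withholding: $769.37 × 0.05 = $38.47
Federal withholding: $769.37 × 0.1925 = $148.10
Municipal income tax: $769.37 × 0.015 = $11.54
SDI: $795.21 × 0.01 = $7.95
State unemployment insurance (employee share): $795.21 × 0.0025 = $1.99
Group life insurance premium: $22.10
Vision plan: $36.36
Total deductions = $25.84 + $38.47 + $148.10 + $11.54 + $7.95 + $1.99 + $22.10 + $36.36 = $292.35
Net pay = $795.21 − $292.35 = $502.86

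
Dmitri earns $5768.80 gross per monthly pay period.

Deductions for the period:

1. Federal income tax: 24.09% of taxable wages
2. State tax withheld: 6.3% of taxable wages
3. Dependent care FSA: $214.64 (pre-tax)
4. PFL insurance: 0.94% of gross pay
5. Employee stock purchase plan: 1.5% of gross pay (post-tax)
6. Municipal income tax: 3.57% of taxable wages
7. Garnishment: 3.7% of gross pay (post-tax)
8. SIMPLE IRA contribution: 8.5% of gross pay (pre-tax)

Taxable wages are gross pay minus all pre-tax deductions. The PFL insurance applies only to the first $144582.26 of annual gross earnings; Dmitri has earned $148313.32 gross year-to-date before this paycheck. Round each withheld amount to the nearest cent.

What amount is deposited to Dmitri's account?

SIMPLE IRA contribution: $5768.80 × 0.085 = $490.35
Dependent care FSA: $214.64
Pre-tax total = $490.35 + $214.64 = $704.99
Taxable wages = $5768.80 − $704.99 = $5063.81
State tax withheld: $5063.81 × 0.063 = $319.02
Federal income tax: $5063.81 × 0.2409 = $1219.87
Municipal income tax: $5063.81 × 0.0357 = $180.78
PFL insurance: annual cap $144582.26 already reached (YTD $148313.32), so $0.00
Employee stock purchase plan: $5768.80 × 0.015 = $86.53
Garnishment: $5768.80 × 0.037 = $213.45
Total deductions = $490.35 + $214.64 + $319.02 + $1219.87 + $180.78 + $0.00 + $86.53 + $213.45 = $2724.64
Net pay = $5768.80 − $2724.64 = $3044.16

$3044.16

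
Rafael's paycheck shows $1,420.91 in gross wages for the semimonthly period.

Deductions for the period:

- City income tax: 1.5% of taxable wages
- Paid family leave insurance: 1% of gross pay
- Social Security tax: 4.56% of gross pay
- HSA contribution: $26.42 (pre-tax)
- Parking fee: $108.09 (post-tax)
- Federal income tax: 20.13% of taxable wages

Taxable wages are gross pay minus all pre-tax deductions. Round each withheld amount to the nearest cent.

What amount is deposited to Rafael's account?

$905.77

HSA contribution: $26.42
Taxable wages = $1,420.91 − $26.42 = $1,394.49
City income tax: $1,394.49 × 0.015 = $20.92
Federal income tax: $1,394.49 × 0.2013 = $280.71
Paid family leave insurance: $1,420.91 × 0.01 = $14.21
Social Security tax: $1,420.91 × 0.0456 = $64.79
Parking fee: $108.09
Total deductions = $26.42 + $20.92 + $280.71 + $14.21 + $64.79 + $108.09 = $515.14
Net pay = $1,420.91 − $515.14 = $905.77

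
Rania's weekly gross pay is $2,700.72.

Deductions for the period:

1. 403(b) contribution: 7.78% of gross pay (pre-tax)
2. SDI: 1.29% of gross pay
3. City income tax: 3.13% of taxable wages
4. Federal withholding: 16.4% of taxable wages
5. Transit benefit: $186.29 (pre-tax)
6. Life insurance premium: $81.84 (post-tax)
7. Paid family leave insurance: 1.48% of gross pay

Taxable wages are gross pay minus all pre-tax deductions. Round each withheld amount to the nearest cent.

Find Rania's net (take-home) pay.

$1,697.63

403(b) contribution: $2,700.72 × 0.0778 = $210.12
Transit benefit: $186.29
Pre-tax total = $210.12 + $186.29 = $396.41
Taxable wages = $2,700.72 − $396.41 = $2,304.31
City income tax: $2,304.31 × 0.0313 = $72.12
Federal withholding: $2,304.31 × 0.164 = $377.91
Paid family leave insurance: $2,700.72 × 0.0148 = $39.97
SDI: $2,700.72 × 0.0129 = $34.84
Life insurance premium: $81.84
Total deductions = $210.12 + $186.29 + $72.12 + $377.91 + $39.97 + $34.84 + $81.84 = $1,003.09
Net pay = $2,700.72 − $1,003.09 = $1,697.63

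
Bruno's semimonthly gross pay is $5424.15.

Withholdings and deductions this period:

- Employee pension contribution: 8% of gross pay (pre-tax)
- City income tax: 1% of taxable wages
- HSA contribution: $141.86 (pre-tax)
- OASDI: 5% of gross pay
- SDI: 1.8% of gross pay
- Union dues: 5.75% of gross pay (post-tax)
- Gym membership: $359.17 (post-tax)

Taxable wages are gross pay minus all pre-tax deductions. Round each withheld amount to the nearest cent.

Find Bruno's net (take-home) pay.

$3759.98

HSA contribution: $141.86
Employee pension contribution: $5424.15 × 0.08 = $433.93
Pre-tax total = $141.86 + $433.93 = $575.79
Taxable wages = $5424.15 − $575.79 = $4848.36
City income tax: $4848.36 × 0.01 = $48.48
OASDI: $5424.15 × 0.05 = $271.21
SDI: $5424.15 × 0.018 = $97.63
Gym membership: $359.17
Union dues: $5424.15 × 0.0575 = $311.89
Total deductions = $141.86 + $433.93 + $48.48 + $271.21 + $97.63 + $359.17 + $311.89 = $1664.17
Net pay = $5424.15 − $1664.17 = $3759.98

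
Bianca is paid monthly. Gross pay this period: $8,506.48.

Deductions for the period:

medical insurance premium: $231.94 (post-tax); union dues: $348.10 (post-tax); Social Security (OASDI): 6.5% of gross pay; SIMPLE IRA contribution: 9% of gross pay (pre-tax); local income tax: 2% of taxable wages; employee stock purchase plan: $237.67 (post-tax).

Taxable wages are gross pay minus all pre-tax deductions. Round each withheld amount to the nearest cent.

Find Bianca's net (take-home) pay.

$6,215.45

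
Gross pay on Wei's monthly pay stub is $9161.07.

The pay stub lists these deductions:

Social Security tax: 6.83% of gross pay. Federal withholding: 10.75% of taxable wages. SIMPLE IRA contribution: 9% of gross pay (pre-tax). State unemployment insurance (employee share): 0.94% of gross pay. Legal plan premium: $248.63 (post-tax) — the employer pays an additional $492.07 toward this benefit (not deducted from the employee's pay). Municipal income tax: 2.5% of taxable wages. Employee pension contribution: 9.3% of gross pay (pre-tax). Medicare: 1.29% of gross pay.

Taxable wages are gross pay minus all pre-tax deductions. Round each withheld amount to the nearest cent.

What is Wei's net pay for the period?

$5414.27

SIMPLE IRA contribution: $9161.07 × 0.09 = $824.50
Employee pension contribution: $9161.07 × 0.093 = $851.98
Pre-tax total = $824.50 + $851.98 = $1676.48
Taxable wages = $9161.07 − $1676.48 = $7484.59
Federal withholding: $7484.59 × 0.1075 = $804.59
Municipal income tax: $7484.59 × 0.025 = $187.11
Medicare: $9161.07 × 0.0129 = $118.18
Social Security tax: $9161.07 × 0.0683 = $625.70
State unemployment insurance (employee share): $9161.07 × 0.0094 = $86.11
Legal plan premium: $248.63
(Employer's $492.07 toward legal plan premium is not withheld from the employee.)
Total deductions = $824.50 + $851.98 + $804.59 + $187.11 + $118.18 + $625.70 + $86.11 + $248.63 = $3746.80
Net pay = $9161.07 − $3746.80 = $5414.27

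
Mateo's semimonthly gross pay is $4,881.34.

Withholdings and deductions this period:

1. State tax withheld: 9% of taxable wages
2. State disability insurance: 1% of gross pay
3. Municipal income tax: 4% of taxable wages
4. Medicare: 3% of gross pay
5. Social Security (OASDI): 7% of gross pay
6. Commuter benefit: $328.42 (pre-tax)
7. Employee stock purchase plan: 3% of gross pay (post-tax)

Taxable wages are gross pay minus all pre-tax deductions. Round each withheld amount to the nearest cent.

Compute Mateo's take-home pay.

Commuter benefit: $328.42
Taxable wages = $4,881.34 − $328.42 = $4,552.92
State tax withheld: $4,552.92 × 0.09 = $409.76
Municipal income tax: $4,552.92 × 0.04 = $182.12
Social Security (OASDI): $4,881.34 × 0.07 = $341.69
State disability insurance: $4,881.34 × 0.01 = $48.81
Medicare: $4,881.34 × 0.03 = $146.44
Employee stock purchase plan: $4,881.34 × 0.03 = $146.44
Total deductions = $328.42 + $409.76 + $182.12 + $341.69 + $48.81 + $146.44 + $146.44 = $1,603.68
Net pay = $4,881.34 − $1,603.68 = $3,277.66

$3,277.66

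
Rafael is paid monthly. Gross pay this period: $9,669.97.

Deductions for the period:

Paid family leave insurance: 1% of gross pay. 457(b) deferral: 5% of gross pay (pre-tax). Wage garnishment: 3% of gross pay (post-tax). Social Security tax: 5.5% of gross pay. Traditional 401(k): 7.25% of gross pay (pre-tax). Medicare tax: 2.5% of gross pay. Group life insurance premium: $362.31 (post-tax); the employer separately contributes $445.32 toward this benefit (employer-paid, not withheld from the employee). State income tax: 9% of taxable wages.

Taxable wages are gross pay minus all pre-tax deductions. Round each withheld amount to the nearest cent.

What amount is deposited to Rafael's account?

457(b) deferral: $9,669.97 × 0.05 = $483.50
Traditional 401(k): $9,669.97 × 0.0725 = $701.07
Pre-tax total = $483.50 + $701.07 = $1,184.57
Taxable wages = $9,669.97 − $1,184.57 = $8,485.40
State income tax: $8,485.40 × 0.09 = $763.69
Social Security tax: $9,669.97 × 0.055 = $531.85
Paid family leave insurance: $9,669.97 × 0.01 = $96.70
Medicare tax: $9,669.97 × 0.025 = $241.75
Wage garnishment: $9,669.97 × 0.03 = $290.10
Group life insurance premium: $362.31
(Employer's $445.32 toward group life insurance premium is not withheld from the employee.)
Total deductions = $483.50 + $701.07 + $763.69 + $531.85 + $96.70 + $241.75 + $290.10 + $362.31 = $3,470.97
Net pay = $9,669.97 − $3,470.97 = $6,199.00

$6,199.00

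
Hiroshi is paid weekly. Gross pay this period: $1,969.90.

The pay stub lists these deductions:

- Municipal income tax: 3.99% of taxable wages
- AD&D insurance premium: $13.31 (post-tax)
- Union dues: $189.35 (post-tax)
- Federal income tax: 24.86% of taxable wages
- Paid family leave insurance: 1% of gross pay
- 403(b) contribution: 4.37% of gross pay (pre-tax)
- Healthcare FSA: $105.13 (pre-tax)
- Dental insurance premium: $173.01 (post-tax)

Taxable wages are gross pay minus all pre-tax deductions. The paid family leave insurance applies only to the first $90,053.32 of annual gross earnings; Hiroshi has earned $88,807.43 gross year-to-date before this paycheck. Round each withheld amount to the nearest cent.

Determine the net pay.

$877.41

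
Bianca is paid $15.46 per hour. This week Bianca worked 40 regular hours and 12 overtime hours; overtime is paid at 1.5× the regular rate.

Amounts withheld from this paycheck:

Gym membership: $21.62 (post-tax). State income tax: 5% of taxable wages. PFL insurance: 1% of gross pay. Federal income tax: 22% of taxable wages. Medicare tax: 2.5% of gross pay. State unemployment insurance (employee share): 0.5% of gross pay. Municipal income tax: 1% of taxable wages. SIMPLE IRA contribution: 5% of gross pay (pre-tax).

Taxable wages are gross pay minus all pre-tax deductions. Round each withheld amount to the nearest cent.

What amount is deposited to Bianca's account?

Regular pay: 40 × $15.46 = $618.40
Overtime pay: 12 × $15.46 × 1.5 = $278.28
Gross pay = $618.40 + $278.28 = $896.68
SIMPLE IRA contribution: $896.68 × 0.05 = $44.83
Taxable wages = $896.68 − $44.83 = $851.85
Municipal income tax: $851.85 × 0.01 = $8.52
Federal income tax: $851.85 × 0.22 = $187.41
State income tax: $851.85 × 0.05 = $42.59
PFL insurance: $896.68 × 0.01 = $8.97
Medicare tax: $896.68 × 0.025 = $22.42
State unemployment insurance (employee share): $896.68 × 0.005 = $4.48
Gym membership: $21.62
Total deductions = $44.83 + $8.52 + $187.41 + $42.59 + $8.97 + $22.42 + $4.48 + $21.62 = $340.84
Net pay = $896.68 − $340.84 = $555.84

$555.84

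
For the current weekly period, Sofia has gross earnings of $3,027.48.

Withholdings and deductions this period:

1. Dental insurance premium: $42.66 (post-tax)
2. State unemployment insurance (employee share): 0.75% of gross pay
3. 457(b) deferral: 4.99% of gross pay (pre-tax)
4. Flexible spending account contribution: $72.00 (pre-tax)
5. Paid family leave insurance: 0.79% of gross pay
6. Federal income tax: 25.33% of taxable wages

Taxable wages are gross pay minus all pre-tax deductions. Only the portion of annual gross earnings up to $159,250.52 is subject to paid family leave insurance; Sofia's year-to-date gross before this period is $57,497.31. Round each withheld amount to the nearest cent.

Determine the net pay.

$2,004.76

Flexible spending account contribution: $72.00
457(b) deferral: $3,027.48 × 0.0499 = $151.07
Pre-tax total = $72.00 + $151.07 = $223.07
Taxable wages = $3,027.48 − $223.07 = $2,804.41
Federal income tax: $2,804.41 × 0.2533 = $710.36
State unemployment insurance (employee share): $3,027.48 × 0.0075 = $22.71
Paid family leave insurance: cap not yet reached, full $3,027.48 is subject → $3,027.48 × 0.0079 = $23.92
Dental insurance premium: $42.66
Total deductions = $72.00 + $151.07 + $710.36 + $22.71 + $23.92 + $42.66 = $1,022.72
Net pay = $3,027.48 − $1,022.72 = $2,004.76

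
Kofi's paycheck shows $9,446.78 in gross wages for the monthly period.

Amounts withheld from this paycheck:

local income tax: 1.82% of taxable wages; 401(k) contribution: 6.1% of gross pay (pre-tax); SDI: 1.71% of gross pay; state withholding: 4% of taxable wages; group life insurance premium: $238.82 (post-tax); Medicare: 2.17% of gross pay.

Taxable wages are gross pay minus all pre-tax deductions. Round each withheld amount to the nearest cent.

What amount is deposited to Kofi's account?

401(k) contribution: $9,446.78 × 0.061 = $576.25
Taxable wages = $9,446.78 − $576.25 = $8,870.53
State withholding: $8,870.53 × 0.04 = $354.82
Local income tax: $8,870.53 × 0.0182 = $161.44
SDI: $9,446.78 × 0.0171 = $161.54
Medicare: $9,446.78 × 0.0217 = $205.00
Group life insurance premium: $238.82
Total deductions = $576.25 + $354.82 + $161.44 + $161.54 + $205.00 + $238.82 = $1,697.87
Net pay = $9,446.78 − $1,697.87 = $7,748.91

$7,748.91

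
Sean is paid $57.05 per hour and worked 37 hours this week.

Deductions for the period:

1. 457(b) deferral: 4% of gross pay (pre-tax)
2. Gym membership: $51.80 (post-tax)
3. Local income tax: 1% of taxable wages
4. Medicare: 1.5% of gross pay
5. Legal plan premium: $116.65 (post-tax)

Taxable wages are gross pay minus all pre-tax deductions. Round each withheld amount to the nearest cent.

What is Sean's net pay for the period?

$1,806.05

Gross pay: 37 × $57.05 = $2,110.85
457(b) deferral: $2,110.85 × 0.04 = $84.43
Taxable wages = $2,110.85 − $84.43 = $2,026.42
Local income tax: $2,026.42 × 0.01 = $20.26
Medicare: $2,110.85 × 0.015 = $31.66
Legal plan premium: $116.65
Gym membership: $51.80
Total deductions = $84.43 + $20.26 + $31.66 + $116.65 + $51.80 = $304.80
Net pay = $2,110.85 − $304.80 = $1,806.05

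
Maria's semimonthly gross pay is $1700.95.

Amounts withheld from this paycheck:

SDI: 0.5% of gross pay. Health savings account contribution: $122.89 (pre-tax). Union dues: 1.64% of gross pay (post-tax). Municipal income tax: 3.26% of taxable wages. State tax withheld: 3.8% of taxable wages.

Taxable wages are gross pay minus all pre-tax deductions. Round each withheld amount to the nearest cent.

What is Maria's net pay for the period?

$1430.25

Health savings account contribution: $122.89
Taxable wages = $1700.95 − $122.89 = $1578.06
Municipal income tax: $1578.06 × 0.0326 = $51.44
State tax withheld: $1578.06 × 0.038 = $59.97
SDI: $1700.95 × 0.005 = $8.50
Union dues: $1700.95 × 0.0164 = $27.90
Total deductions = $122.89 + $51.44 + $59.97 + $8.50 + $27.90 = $270.70
Net pay = $1700.95 − $270.70 = $1430.25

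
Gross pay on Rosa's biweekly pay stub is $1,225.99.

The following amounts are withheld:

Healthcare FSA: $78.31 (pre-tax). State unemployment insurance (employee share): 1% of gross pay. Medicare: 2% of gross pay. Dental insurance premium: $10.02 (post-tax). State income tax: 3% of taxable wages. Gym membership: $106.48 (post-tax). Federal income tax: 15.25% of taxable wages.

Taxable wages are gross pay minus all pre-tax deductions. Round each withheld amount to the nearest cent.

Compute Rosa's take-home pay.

Healthcare FSA: $78.31
Taxable wages = $1,225.99 − $78.31 = $1,147.68
State income tax: $1,147.68 × 0.03 = $34.43
Federal income tax: $1,147.68 × 0.1525 = $175.02
State unemployment insurance (employee share): $1,225.99 × 0.01 = $12.26
Medicare: $1,225.99 × 0.02 = $24.52
Dental insurance premium: $10.02
Gym membership: $106.48
Total deductions = $78.31 + $34.43 + $175.02 + $12.26 + $24.52 + $10.02 + $106.48 = $441.04
Net pay = $1,225.99 − $441.04 = $784.95

$784.95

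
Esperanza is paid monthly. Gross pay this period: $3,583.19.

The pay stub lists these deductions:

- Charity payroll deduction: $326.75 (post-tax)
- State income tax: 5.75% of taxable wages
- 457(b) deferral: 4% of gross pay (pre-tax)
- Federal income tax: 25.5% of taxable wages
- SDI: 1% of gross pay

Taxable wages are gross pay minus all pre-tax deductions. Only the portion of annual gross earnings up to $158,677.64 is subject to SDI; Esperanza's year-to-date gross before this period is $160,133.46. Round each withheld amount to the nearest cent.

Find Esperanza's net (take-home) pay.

$2,038.16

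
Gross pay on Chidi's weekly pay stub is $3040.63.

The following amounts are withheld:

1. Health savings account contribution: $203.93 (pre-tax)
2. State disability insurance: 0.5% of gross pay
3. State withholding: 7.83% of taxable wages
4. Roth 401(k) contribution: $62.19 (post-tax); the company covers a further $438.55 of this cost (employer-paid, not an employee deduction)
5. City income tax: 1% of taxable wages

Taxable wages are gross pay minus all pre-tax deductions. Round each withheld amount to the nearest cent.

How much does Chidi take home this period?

Health savings account contribution: $203.93
Taxable wages = $3040.63 − $203.93 = $2836.70
State withholding: $2836.70 × 0.0783 = $222.11
City income tax: $2836.70 × 0.01 = $28.37
State disability insurance: $3040.63 × 0.005 = $15.20
Roth 401(k) contribution: $62.19
(Employer's $438.55 toward Roth 401(k) contribution is not withheld from the employee.)
Total deductions = $203.93 + $222.11 + $28.37 + $15.20 + $62.19 = $531.80
Net pay = $3040.63 − $531.80 = $2508.83

$2508.83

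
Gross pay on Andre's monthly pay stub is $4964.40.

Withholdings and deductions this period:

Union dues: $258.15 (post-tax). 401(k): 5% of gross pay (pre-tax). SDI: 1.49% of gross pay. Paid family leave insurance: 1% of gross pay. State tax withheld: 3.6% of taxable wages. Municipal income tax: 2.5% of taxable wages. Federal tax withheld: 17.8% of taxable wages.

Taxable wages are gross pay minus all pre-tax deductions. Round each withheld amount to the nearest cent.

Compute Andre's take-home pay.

$3207.26

401(k): $4964.40 × 0.05 = $248.22
Taxable wages = $4964.40 − $248.22 = $4716.18
Municipal income tax: $4716.18 × 0.025 = $117.90
State tax withheld: $4716.18 × 0.036 = $169.78
Federal tax withheld: $4716.18 × 0.178 = $839.48
SDI: $4964.40 × 0.0149 = $73.97
Paid family leave insurance: $4964.40 × 0.01 = $49.64
Union dues: $258.15
Total deductions = $248.22 + $117.90 + $169.78 + $839.48 + $73.97 + $49.64 + $258.15 = $1757.14
Net pay = $4964.40 − $1757.14 = $3207.26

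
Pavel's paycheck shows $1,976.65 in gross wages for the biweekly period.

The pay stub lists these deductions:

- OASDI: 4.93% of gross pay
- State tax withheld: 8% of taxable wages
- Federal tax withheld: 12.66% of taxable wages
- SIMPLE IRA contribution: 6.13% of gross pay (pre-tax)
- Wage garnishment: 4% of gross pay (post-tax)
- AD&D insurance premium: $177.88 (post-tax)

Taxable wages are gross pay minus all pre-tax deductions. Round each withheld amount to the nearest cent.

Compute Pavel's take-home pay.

$1,117.74

SIMPLE IRA contribution: $1,976.65 × 0.0613 = $121.17
Taxable wages = $1,976.65 − $121.17 = $1,855.48
State tax withheld: $1,855.48 × 0.08 = $148.44
Federal tax withheld: $1,855.48 × 0.1266 = $234.90
OASDI: $1,976.65 × 0.0493 = $97.45
AD&D insurance premium: $177.88
Wage garnishment: $1,976.65 × 0.04 = $79.07
Total deductions = $121.17 + $148.44 + $234.90 + $97.45 + $177.88 + $79.07 = $858.91
Net pay = $1,976.65 − $858.91 = $1,117.74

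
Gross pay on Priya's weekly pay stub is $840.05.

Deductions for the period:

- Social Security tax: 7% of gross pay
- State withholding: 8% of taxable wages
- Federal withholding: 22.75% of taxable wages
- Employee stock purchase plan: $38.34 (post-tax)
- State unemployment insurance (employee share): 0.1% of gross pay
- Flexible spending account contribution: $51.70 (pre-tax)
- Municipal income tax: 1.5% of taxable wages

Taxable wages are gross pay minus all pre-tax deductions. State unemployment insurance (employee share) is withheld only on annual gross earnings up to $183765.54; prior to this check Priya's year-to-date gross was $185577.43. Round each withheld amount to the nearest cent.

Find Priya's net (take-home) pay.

Flexible spending account contribution: $51.70
Taxable wages = $840.05 − $51.70 = $788.35
Municipal income tax: $788.35 × 0.015 = $11.83
Federal withholding: $788.35 × 0.2275 = $179.35
State withholding: $788.35 × 0.08 = $63.07
State unemployment insurance (employee share): annual cap $183765.54 already reached (YTD $185577.43), so $0.00
Social Security tax: $840.05 × 0.07 = $58.80
Employee stock purchase plan: $38.34
Total deductions = $51.70 + $11.83 + $179.35 + $63.07 + $0.00 + $58.80 + $38.34 = $403.09
Net pay = $840.05 − $403.09 = $436.96

$436.96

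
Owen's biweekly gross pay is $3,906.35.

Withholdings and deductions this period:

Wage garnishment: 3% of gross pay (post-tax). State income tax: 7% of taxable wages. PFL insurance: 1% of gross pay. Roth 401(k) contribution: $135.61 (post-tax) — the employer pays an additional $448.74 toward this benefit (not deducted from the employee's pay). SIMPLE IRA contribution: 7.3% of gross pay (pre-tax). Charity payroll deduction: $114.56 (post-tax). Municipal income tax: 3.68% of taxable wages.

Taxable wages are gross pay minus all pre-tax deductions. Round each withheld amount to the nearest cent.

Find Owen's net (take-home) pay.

SIMPLE IRA contribution: $3,906.35 × 0.073 = $285.16
Taxable wages = $3,906.35 − $285.16 = $3,621.19
State income tax: $3,621.19 × 0.07 = $253.48
Municipal income tax: $3,621.19 × 0.0368 = $133.26
PFL insurance: $3,906.35 × 0.01 = $39.06
Charity payroll deduction: $114.56
Wage garnishment: $3,906.35 × 0.03 = $117.19
Roth 401(k) contribution: $135.61
(Employer's $448.74 toward Roth 401(k) contribution is not withheld from the employee.)
Total deductions = $285.16 + $253.48 + $133.26 + $39.06 + $114.56 + $117.19 + $135.61 = $1,078.32
Net pay = $3,906.35 − $1,078.32 = $2,828.03

$2,828.03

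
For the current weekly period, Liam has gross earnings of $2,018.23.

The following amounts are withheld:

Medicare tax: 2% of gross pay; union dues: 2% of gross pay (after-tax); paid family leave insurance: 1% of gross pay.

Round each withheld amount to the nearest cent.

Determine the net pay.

$1,917.33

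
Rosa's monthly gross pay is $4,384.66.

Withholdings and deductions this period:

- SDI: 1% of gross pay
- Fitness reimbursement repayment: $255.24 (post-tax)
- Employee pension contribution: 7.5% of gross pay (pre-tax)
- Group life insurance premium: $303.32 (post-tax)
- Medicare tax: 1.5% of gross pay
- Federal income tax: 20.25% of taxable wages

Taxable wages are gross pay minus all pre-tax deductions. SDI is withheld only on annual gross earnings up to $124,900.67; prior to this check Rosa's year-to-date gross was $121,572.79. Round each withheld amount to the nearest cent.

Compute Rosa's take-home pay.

$2,576.90

Employee pension contribution: $4,384.66 × 0.075 = $328.85
Taxable wages = $4,384.66 − $328.85 = $4,055.81
Federal income tax: $4,055.81 × 0.2025 = $821.30
SDI: only $124,900.67 − $121,572.79 = $3,327.88 of this check is subject → $3,327.88 × 0.01 = $33.28
Medicare tax: $4,384.66 × 0.015 = $65.77
Fitness reimbursement repayment: $255.24
Group life insurance premium: $303.32
Total deductions = $328.85 + $821.30 + $33.28 + $65.77 + $255.24 + $303.32 = $1,807.76
Net pay = $4,384.66 − $1,807.76 = $2,576.90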